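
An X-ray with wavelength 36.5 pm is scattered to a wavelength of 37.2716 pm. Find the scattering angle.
47.00°

First find the wavelength shift:
Δλ = λ' - λ = 37.2716 - 36.5 = 0.7716 pm

Using Δλ = λ_C(1 - cos θ), with λ_C = h/(m_e·c) ≈ 2.42631024 pm:
cos θ = 1 - Δλ/λ_C
cos θ = 1 - 0.7716/2.42631024
cos θ = 0.681986

θ = arccos(0.681986)
θ = 47.00°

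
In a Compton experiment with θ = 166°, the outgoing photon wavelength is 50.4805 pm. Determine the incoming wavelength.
45.7000 pm

From λ' = λ + Δλ, we have λ = λ' - Δλ

First calculate the Compton shift:
Δλ = λ_C(1 - cos θ)
Δλ = 2.4263 × (1 - cos(166°))
Δλ = 2.4263 × 1.9703
Δλ = 4.7805 pm

Initial wavelength:
λ = λ' - Δλ
λ = 50.4805 - 4.7805
λ = 45.7000 pm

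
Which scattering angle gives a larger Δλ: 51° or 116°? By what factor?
116° produces the larger shift by a factor of 3.880

Calculate both shifts using Δλ = λ_C(1 - cos θ):

For θ₁ = 51°:
Δλ₁ = 2.4263 × (1 - cos(51°))
Δλ₁ = 2.4263 × 0.3707
Δλ₁ = 0.8994 pm

For θ₂ = 116°:
Δλ₂ = 2.4263 × (1 - cos(116°))
Δλ₂ = 2.4263 × 1.4384
Δλ₂ = 3.4899 pm

The 116° angle produces the larger shift.
Ratio: 3.4899/0.8994 = 3.880

(Intermediate values are shown rounded; full precision is carried through to the final answer.)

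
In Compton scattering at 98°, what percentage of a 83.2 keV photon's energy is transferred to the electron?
0.1565 (or 15.65%)

Calculate initial and final photon energies:

Initial: E₀ = 83.2 keV → λ₀ = 14.9019 pm
Compton shift: Δλ = 2.7640 pm
Final wavelength: λ' = 17.6659 pm
Final energy: E' = 70.1826 keV

Fractional energy loss:
(E₀ - E')/E₀ = (83.2000 - 70.1826)/83.2000
= 13.0174/83.2000
= 0.1565
= 15.65%

(Intermediate values are shown rounded; full precision is carried through to the final answer.)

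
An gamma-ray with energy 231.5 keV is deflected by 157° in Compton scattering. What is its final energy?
123.7932 keV

First convert energy to wavelength:
λ = hc/E, with hc ≈ 1239.842 keV·pm (i.e. 1239.842 eV·nm)

For E = 231.5 keV = 231500 eV:
λ = 1239.842 keV·pm / 231.5 keV
λ = 5.3557 pm

Calculate the Compton shift:
Δλ = λ_C(1 - cos(157°)) = 2.4263 × 1.9205
Δλ = 4.6597 pm

Final wavelength:
λ' = 5.3557 + 4.6597 = 10.0154 pm

Final energy:
E' = hc/λ' = 1239.842 / 10.0154 = 123.7932 keV

(Intermediate values are shown rounded; full precision is carried through to the final answer.)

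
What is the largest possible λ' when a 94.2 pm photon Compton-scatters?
99.0526 pm (at θ = 180°)

The Compton shift is Δλ = λ_C(1 − cos θ).

Since cos θ ranges from −1 to 1, the factor (1 − cos θ) ranges from 0 to 2; the maximum shift occurs at θ = 180° (backscattering):
Δλ_max = 2λ_C = 2 × 2.4263 pm = 4.8526 pm

Maximum scattered wavelength:
λ'_max = λ₀ + Δλ_max = 94.2 + 4.8526 = 99.0526 pm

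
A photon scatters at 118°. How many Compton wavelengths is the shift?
1.4695 λ_C

The Compton shift formula is:
Δλ = λ_C(1 - cos θ)

Dividing both sides by λ_C:
Δλ/λ_C = 1 - cos θ

For θ = 118°:
Δλ/λ_C = 1 - cos(118°)
Δλ/λ_C = 1 - -0.4695
Δλ/λ_C = 1.4695

This means the shift is 1.4695 × λ_C = 3.5654 pm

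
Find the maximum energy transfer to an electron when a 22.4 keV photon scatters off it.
1.8055 keV

Maximum energy transfer occurs at θ = 180° (backscattering).

Initial photon: E₀ = 22.4 keV → λ₀ = 55.3501 pm

Maximum Compton shift (at 180°):
Δλ_max = 2λ_C = 2 × 2.4263 = 4.8526 pm

Final wavelength:
λ' = 55.3501 + 4.8526 = 60.2027 pm

Minimum photon energy (maximum energy to electron):
E'_min = hc/λ' = 20.5945 keV

Maximum electron kinetic energy:
K_max = E₀ - E'_min = 22.4000 - 20.5945 = 1.8055 keV

(Intermediate values are shown rounded; full precision is carried through to the final answer.)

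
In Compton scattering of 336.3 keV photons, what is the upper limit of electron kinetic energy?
191.1081 keV

Maximum energy transfer occurs at θ = 180° (backscattering).

Initial photon: E₀ = 336.3 keV → λ₀ = 3.6867 pm

Maximum Compton shift (at 180°):
Δλ_max = 2λ_C = 2 × 2.4263 = 4.8526 pm

Final wavelength:
λ' = 3.6867 + 4.8526 = 8.5393 pm

Minimum photon energy (maximum energy to electron):
E'_min = hc/λ' = 145.1919 keV

Maximum electron kinetic energy:
K_max = E₀ - E'_min = 336.3000 - 145.1919 = 191.1081 keV

(Intermediate values are shown rounded; full precision is carried through to the final answer.)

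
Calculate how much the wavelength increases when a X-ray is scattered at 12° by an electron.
0.0530 pm

Using the Compton scattering formula:
Δλ = λ_C(1 - cos θ)

where λ_C = h/(m_e·c) ≈ 2.4263 pm is the Compton wavelength of an electron.

For θ = 12°:
cos(12°) = 0.9781
1 - cos(12°) = 0.0219

Δλ = 2.4263 × 0.0219
Δλ = 0.0530 pm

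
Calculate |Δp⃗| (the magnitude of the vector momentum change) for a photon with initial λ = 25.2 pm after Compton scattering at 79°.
3.2274e-23 kg·m/s

Photon momentum magnitude is p = h/λ.

Initial momentum:
p₀ = h/λ = 6.6261e-34/2.5200e-11 = 2.6294e-23 kg·m/s

After scattering:
λ' = λ + Δλ = 25.2 + 1.9633 = 27.1633 pm
p' = h/λ' = 6.6261e-34/2.7163e-11 = 2.4393e-23 kg·m/s

Momentum is a vector; the scattered photon's direction makes angle θ = 79° with the incident direction. The magnitude of the vector change Δp⃗ = p⃗₀ − p⃗' is found from the law of cosines:
|Δp⃗|² = p₀² + p'² − 2p₀p'cos θ
|Δp⃗|² = (2.6294e-23)² + (2.4393e-23)² − 2·2.6294e-23·2.4393e-23·cos(79°)
|Δp⃗| = 3.2274e-23 kg·m/s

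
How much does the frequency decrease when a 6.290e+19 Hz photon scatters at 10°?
4.827e+17 Hz (decrease)

Convert frequency to wavelength (c = 299792458 m/s):
λ₀ = c/f₀ = 299792458/6.290e+19 = 4.7661758e-12 m = 4.7662 pm

Calculate Compton shift:
Δλ = λ_C(1 - cos(10°)) = 0.0369 pm

Final wavelength:
λ' = λ₀ + Δλ = 4.7662 + 0.0369 = 4.8030 pm

Final frequency:
f' = c/λ' = 299792458/4.8030369e-12 = 6.2417271e+19 Hz

Frequency shift (decrease):
Δf = f₀ - f' = 6.290e+19 - 6.2417271e+19 = 4.827e+17 Hz

(Intermediate values are shown rounded; full precision is carried through to the final answer.)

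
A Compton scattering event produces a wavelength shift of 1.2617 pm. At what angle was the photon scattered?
61.32°

From the Compton formula Δλ = λ_C(1 - cos θ), we can solve for θ:

cos θ = 1 - Δλ/λ_C

Given:
- Δλ = 1.2617 pm
- λ_C = h/(m_e·c) ≈ 2.42631024 pm

cos θ = 1 - 1.2617/2.42631024
cos θ = 1 - 0.520008
cos θ = 0.479992

θ = arccos(0.479992)
θ = 61.32°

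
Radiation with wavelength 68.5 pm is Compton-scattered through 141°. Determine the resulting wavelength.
72.8119 pm

Using the Compton scattering formula:
λ' = λ + Δλ = λ + λ_C(1 - cos θ)

Given:
- Initial wavelength λ = 68.5 pm
- Scattering angle θ = 141°
- Compton wavelength λ_C ≈ 2.4263 pm

Calculate the shift:
Δλ = 2.4263 × (1 - cos(141°))
Δλ = 2.4263 × 1.7771
Δλ = 4.3119 pm

Final wavelength:
λ' = 68.5 + 4.3119 = 72.8119 pm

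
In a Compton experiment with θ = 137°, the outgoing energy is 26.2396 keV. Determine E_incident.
28.8000 keV

Convert final energy to wavelength (hc ≈ 1239.842 keV·pm):
λ' = hc/E' = 1239.842 / 26.2396 = 47.2508 pm

Calculate the Compton shift:
Δλ = λ_C(1 - cos(137°))
Δλ = 2.4263 × (1 - cos(137°))
Δλ = 4.2008 pm

Initial wavelength:
λ = λ' - Δλ = 47.2508 - 4.2008 = 43.0500 pm

Initial energy:
E = hc/λ = 1239.842 / 43.0500 = 28.8000 keV

(Intermediate values are shown rounded; full precision is carried through to the final answer.)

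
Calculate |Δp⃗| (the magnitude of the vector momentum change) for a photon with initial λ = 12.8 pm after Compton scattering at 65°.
5.3059e-23 kg·m/s

Photon momentum magnitude is p = h/λ.

Initial momentum:
p₀ = h/λ = 6.6261e-34/1.2800e-11 = 5.1766e-23 kg·m/s

After scattering:
λ' = λ + Δλ = 12.8 + 1.4009 = 14.2009 pm
p' = h/λ' = 6.6261e-34/1.4201e-11 = 4.6659e-23 kg·m/s

Momentum is a vector; the scattered photon's direction makes angle θ = 65° with the incident direction. The magnitude of the vector change Δp⃗ = p⃗₀ − p⃗' is found from the law of cosines:
|Δp⃗|² = p₀² + p'² − 2p₀p'cos θ
|Δp⃗|² = (5.1766e-23)² + (4.6659e-23)² − 2·5.1766e-23·4.6659e-23·cos(65°)
|Δp⃗| = 5.3059e-23 kg·m/s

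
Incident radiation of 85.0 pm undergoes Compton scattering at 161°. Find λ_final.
89.7204 pm

Using the Compton scattering formula:
λ' = λ + Δλ = λ + λ_C(1 - cos θ)

Given:
- Initial wavelength λ = 85.0 pm
- Scattering angle θ = 161°
- Compton wavelength λ_C ≈ 2.4263 pm

Calculate the shift:
Δλ = 2.4263 × (1 - cos(161°))
Δλ = 2.4263 × 1.9455
Δλ = 4.7204 pm

Final wavelength:
λ' = 85.0 + 4.7204 = 89.7204 pm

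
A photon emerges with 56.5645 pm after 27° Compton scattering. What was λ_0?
56.3000 pm

From λ' = λ + Δλ, we have λ = λ' - Δλ

First calculate the Compton shift:
Δλ = λ_C(1 - cos θ)
Δλ = 2.4263 × (1 - cos(27°))
Δλ = 2.4263 × 0.1090
Δλ = 0.2645 pm

Initial wavelength:
λ = λ' - Δλ
λ = 56.5645 - 0.2645
λ = 56.3000 pm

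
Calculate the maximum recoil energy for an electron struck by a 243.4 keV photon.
118.7485 keV

Maximum energy transfer occurs at θ = 180° (backscattering).

Initial photon: E₀ = 243.4 keV → λ₀ = 5.0938 pm

Maximum Compton shift (at 180°):
Δλ_max = 2λ_C = 2 × 2.4263 = 4.8526 pm

Final wavelength:
λ' = 5.0938 + 4.8526 = 9.9465 pm

Minimum photon energy (maximum energy to electron):
E'_min = hc/λ' = 124.6515 keV

Maximum electron kinetic energy:
K_max = E₀ - E'_min = 243.4000 - 124.6515 = 118.7485 keV

(Intermediate values are shown rounded; full precision is carried through to the final answer.)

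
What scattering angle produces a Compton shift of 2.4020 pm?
89.43°

From the Compton formula Δλ = λ_C(1 - cos θ), we can solve for θ:

cos θ = 1 - Δλ/λ_C

Given:
- Δλ = 2.4020 pm
- λ_C = h/(m_e·c) ≈ 2.42631024 pm

cos θ = 1 - 2.4020/2.42631024
cos θ = 1 - 0.989981
cos θ = 0.010019

θ = arccos(0.010019)
θ = 89.43°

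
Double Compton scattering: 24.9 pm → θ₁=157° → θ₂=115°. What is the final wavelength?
33.0115 pm

Apply Compton shift twice:

First scattering at θ₁ = 157°:
Δλ₁ = λ_C(1 - cos(157°))
Δλ₁ = 2.4263 × 1.9205
Δλ₁ = 4.6597 pm

After first scattering:
λ₁ = 24.9 + 4.6597 = 29.5597 pm

Second scattering at θ₂ = 115°:
Δλ₂ = λ_C(1 - cos(115°))
Δλ₂ = 2.4263 × 1.4226
Δλ₂ = 3.4517 pm

Final wavelength:
λ₂ = 29.5597 + 3.4517 = 33.0115 pm

Total shift: Δλ_total = 4.6597 + 3.4517 = 8.1115 pm

(Intermediate values are shown rounded; full precision is carried through to the final answer.)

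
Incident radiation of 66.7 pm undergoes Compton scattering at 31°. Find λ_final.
67.0466 pm

Using the Compton scattering formula:
λ' = λ + Δλ = λ + λ_C(1 - cos θ)

Given:
- Initial wavelength λ = 66.7 pm
- Scattering angle θ = 31°
- Compton wavelength λ_C ≈ 2.4263 pm

Calculate the shift:
Δλ = 2.4263 × (1 - cos(31°))
Δλ = 2.4263 × 0.1428
Δλ = 0.3466 pm

Final wavelength:
λ' = 66.7 + 0.3466 = 67.0466 pm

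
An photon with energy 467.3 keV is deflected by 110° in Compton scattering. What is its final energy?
209.8098 keV

First convert energy to wavelength:
λ = hc/E, with hc ≈ 1239.842 keV·pm (i.e. 1239.842 eV·nm)

For E = 467.3 keV = 467300 eV:
λ = 1239.842 keV·pm / 467.3 keV
λ = 2.6532 pm

Calculate the Compton shift:
Δλ = λ_C(1 - cos(110°)) = 2.4263 × 1.3420
Δλ = 3.2562 pm

Final wavelength:
λ' = 2.6532 + 3.2562 = 5.9094 pm

Final energy:
E' = hc/λ' = 1239.842 / 5.9094 = 209.8098 keV

(Intermediate values are shown rounded; full precision is carried through to the final answer.)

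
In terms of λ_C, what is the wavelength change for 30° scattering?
0.1340 λ_C

The Compton shift formula is:
Δλ = λ_C(1 - cos θ)

Dividing both sides by λ_C:
Δλ/λ_C = 1 - cos θ

For θ = 30°:
Δλ/λ_C = 1 - cos(30°)
Δλ/λ_C = 1 - 0.8660
Δλ/λ_C = 0.1340

This means the shift is 0.1340 × λ_C = 0.3251 pm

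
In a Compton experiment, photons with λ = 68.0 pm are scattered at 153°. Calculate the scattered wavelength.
72.5882 pm

Using the Compton scattering formula:
λ' = λ + Δλ = λ + λ_C(1 - cos θ)

Given:
- Initial wavelength λ = 68.0 pm
- Scattering angle θ = 153°
- Compton wavelength λ_C ≈ 2.4263 pm

Calculate the shift:
Δλ = 2.4263 × (1 - cos(153°))
Δλ = 2.4263 × 1.8910
Δλ = 4.5882 pm

Final wavelength:
λ' = 68.0 + 4.5882 = 72.5882 pm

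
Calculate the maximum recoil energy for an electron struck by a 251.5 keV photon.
124.7580 keV

Maximum energy transfer occurs at θ = 180° (backscattering).

Initial photon: E₀ = 251.5 keV → λ₀ = 4.9298 pm

Maximum Compton shift (at 180°):
Δλ_max = 2λ_C = 2 × 2.4263 = 4.8526 pm

Final wavelength:
λ' = 4.9298 + 4.8526 = 9.7824 pm

Minimum photon energy (maximum energy to electron):
E'_min = hc/λ' = 126.7420 keV

Maximum electron kinetic energy:
K_max = E₀ - E'_min = 251.5000 - 126.7420 = 124.7580 keV

(Intermediate values are shown rounded; full precision is carried through to the final answer.)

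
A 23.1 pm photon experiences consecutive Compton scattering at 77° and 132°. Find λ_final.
29.0303 pm

Apply Compton shift twice:

First scattering at θ₁ = 77°:
Δλ₁ = λ_C(1 - cos(77°))
Δλ₁ = 2.4263 × 0.7750
Δλ₁ = 1.8805 pm

After first scattering:
λ₁ = 23.1 + 1.8805 = 24.9805 pm

Second scattering at θ₂ = 132°:
Δλ₂ = λ_C(1 - cos(132°))
Δλ₂ = 2.4263 × 1.6691
Δλ₂ = 4.0498 pm

Final wavelength:
λ₂ = 24.9805 + 4.0498 = 29.0303 pm

Total shift: Δλ_total = 1.8805 + 4.0498 = 5.9303 pm

(Intermediate values are shown rounded; full precision is carried through to the final answer.)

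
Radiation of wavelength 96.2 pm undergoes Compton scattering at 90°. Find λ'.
98.6263 pm

Using the Compton formula: λ' = λ + λ_C(1 − cos θ)

For θ = 90°, cos θ = 0 (exact) = 0.0000, so:
1 − cos 90° = 1 − (0) = 1.0000

Δλ = λ_C × 1.0000 = 2.4263 × 1.0000 = 2.4263 pm

λ' = 96.2 + 2.4263 = 98.6263 pm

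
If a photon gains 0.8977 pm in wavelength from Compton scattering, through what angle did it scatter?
50.95°

From the Compton formula Δλ = λ_C(1 - cos θ), we can solve for θ:

cos θ = 1 - Δλ/λ_C

Given:
- Δλ = 0.8977 pm
- λ_C = h/(m_e·c) ≈ 2.42631024 pm

cos θ = 1 - 0.8977/2.42631024
cos θ = 1 - 0.369986
cos θ = 0.630014

θ = arccos(0.630014)
θ = 50.95°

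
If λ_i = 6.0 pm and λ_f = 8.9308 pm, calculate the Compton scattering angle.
102.00°

First find the wavelength shift:
Δλ = λ' - λ = 8.9308 - 6.0 = 2.9308 pm

Using Δλ = λ_C(1 - cos θ), with λ_C = h/(m_e·c) ≈ 2.42631024 pm:
cos θ = 1 - Δλ/λ_C
cos θ = 1 - 2.9308/2.42631024
cos θ = -0.207925

θ = arccos(-0.207925)
θ = 102.00°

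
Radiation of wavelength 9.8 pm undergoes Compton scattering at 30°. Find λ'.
10.1251 pm

Using the Compton formula: λ' = λ + λ_C(1 − cos θ)

For θ = 30°, cos θ = √3/2 (exact) ≈ 0.8660, so:
1 − cos 30° = 1 − (√3/2) ≈ 0.1340

Δλ = λ_C × 0.1340 = 2.4263 × 0.1340 = 0.3251 pm

λ' = 9.8 + 0.3251 = 10.1251 pm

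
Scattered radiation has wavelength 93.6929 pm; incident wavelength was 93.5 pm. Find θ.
23.00°

First find the wavelength shift:
Δλ = λ' - λ = 93.6929 - 93.5 = 0.1929 pm

Using Δλ = λ_C(1 - cos θ), with λ_C = h/(m_e·c) ≈ 2.42631024 pm:
cos θ = 1 - Δλ/λ_C
cos θ = 1 - 0.1929/2.42631024
cos θ = 0.920497

θ = arccos(0.920497)
θ = 23.00°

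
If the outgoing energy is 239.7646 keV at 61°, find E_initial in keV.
316.2000 keV

Convert final energy to wavelength (hc ≈ 1239.842 keV·pm):
λ' = hc/E' = 1239.842 / 239.7646 = 5.1711 pm

Calculate the Compton shift:
Δλ = λ_C(1 - cos(61°))
Δλ = 2.4263 × (1 - cos(61°))
Δλ = 1.2500 pm

Initial wavelength:
λ = λ' - Δλ = 5.1711 - 1.2500 = 3.9211 pm

Initial energy:
E = hc/λ = 1239.842 / 3.9211 = 316.2000 keV

(Intermediate values are shown rounded; full precision is carried through to the final answer.)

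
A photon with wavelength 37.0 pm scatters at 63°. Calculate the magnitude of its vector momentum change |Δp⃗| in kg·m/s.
1.8398e-23 kg·m/s

Photon momentum magnitude is p = h/λ.

Initial momentum:
p₀ = h/λ = 6.6261e-34/3.7000e-11 = 1.7908e-23 kg·m/s

After scattering:
λ' = λ + Δλ = 37.0 + 1.3248 = 38.3248 pm
p' = h/λ' = 6.6261e-34/3.8325e-11 = 1.7289e-23 kg·m/s

Momentum is a vector; the scattered photon's direction makes angle θ = 63° with the incident direction. The magnitude of the vector change Δp⃗ = p⃗₀ − p⃗' is found from the law of cosines:
|Δp⃗|² = p₀² + p'² − 2p₀p'cos θ
|Δp⃗|² = (1.7908e-23)² + (1.7289e-23)² − 2·1.7908e-23·1.7289e-23·cos(63°)
|Δp⃗| = 1.8398e-23 kg·m/s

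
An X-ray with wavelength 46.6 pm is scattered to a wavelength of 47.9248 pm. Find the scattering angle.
63.00°

First find the wavelength shift:
Δλ = λ' - λ = 47.9248 - 46.6 = 1.3248 pm

Using Δλ = λ_C(1 - cos θ), with λ_C = h/(m_e·c) ≈ 2.42631024 pm:
cos θ = 1 - Δλ/λ_C
cos θ = 1 - 1.3248/2.42631024
cos θ = 0.453986

θ = arccos(0.453986)
θ = 63.00°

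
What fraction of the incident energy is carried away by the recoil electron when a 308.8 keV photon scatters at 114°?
0.4595 (or 45.95%)

Calculate initial and final photon energies:

Initial: E₀ = 308.8 keV → λ₀ = 4.0150 pm
Compton shift: Δλ = 3.4132 pm
Final wavelength: λ' = 7.4282 pm
Final energy: E' = 166.9099 keV

Fractional energy loss:
(E₀ - E')/E₀ = (308.8000 - 166.9099)/308.8000
= 141.8901/308.8000
= 0.4595
= 45.95%

(Intermediate values are shown rounded; full precision is carried through to the final answer.)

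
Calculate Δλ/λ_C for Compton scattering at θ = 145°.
1.8192 λ_C

The Compton shift formula is:
Δλ = λ_C(1 - cos θ)

Dividing both sides by λ_C:
Δλ/λ_C = 1 - cos θ

For θ = 145°:
Δλ/λ_C = 1 - cos(145°)
Δλ/λ_C = 1 - -0.8192
Δλ/λ_C = 1.8192

This means the shift is 1.8192 × λ_C = 4.4138 pm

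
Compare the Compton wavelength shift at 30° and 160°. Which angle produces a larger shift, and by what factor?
160° produces the larger shift by a factor of 14.478

Calculate both shifts using Δλ = λ_C(1 - cos θ):

For θ₁ = 30°:
Δλ₁ = 2.4263 × (1 - cos(30°))
Δλ₁ = 2.4263 × 0.1340
Δλ₁ = 0.3251 pm

For θ₂ = 160°:
Δλ₂ = 2.4263 × (1 - cos(160°))
Δλ₂ = 2.4263 × 1.9397
Δλ₂ = 4.7063 pm

The 160° angle produces the larger shift.
Ratio: 4.7063/0.3251 = 14.478

(Intermediate values are shown rounded; full precision is carried through to the final answer.)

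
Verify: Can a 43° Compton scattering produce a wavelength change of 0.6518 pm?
Yes, consistent

Calculate the expected shift for θ = 43°:

Δλ_expected = λ_C(1 - cos(43°))
Δλ_expected = 2.4263 × (1 - cos(43°))
Δλ_expected = 2.4263 × 0.2686
Δλ_expected = 0.6518 pm

Given shift: 0.6518 pm
Expected shift: 0.6518 pm
Difference: 0.0000 pm

The values match. This is consistent with Compton scattering at the stated angle.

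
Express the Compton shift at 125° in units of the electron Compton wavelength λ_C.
1.5736 λ_C

The Compton shift formula is:
Δλ = λ_C(1 - cos θ)

Dividing both sides by λ_C:
Δλ/λ_C = 1 - cos θ

For θ = 125°:
Δλ/λ_C = 1 - cos(125°)
Δλ/λ_C = 1 - -0.5736
Δλ/λ_C = 1.5736

This means the shift is 1.5736 × λ_C = 3.8180 pm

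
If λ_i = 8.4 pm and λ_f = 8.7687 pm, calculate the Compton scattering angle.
32.00°

First find the wavelength shift:
Δλ = λ' - λ = 8.7687 - 8.4 = 0.3687 pm

Using Δλ = λ_C(1 - cos θ), with λ_C = h/(m_e·c) ≈ 2.42631024 pm:
cos θ = 1 - Δλ/λ_C
cos θ = 1 - 0.3687/2.42631024
cos θ = 0.848041

θ = arccos(0.848041)
θ = 32.00°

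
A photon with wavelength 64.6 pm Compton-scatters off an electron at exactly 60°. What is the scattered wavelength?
65.8132 pm

Using the Compton formula: λ' = λ + λ_C(1 − cos θ)

For θ = 60°, cos θ = 1/2 (exact) = 0.5000, so:
1 − cos 60° = 1 − (1/2) = 0.5000

Δλ = λ_C × 0.5000 = 2.4263 × 0.5000 = 1.2132 pm

λ' = 64.6 + 1.2132 = 65.8132 pm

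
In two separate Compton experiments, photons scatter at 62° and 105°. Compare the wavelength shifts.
105° produces the larger shift by a factor of 2.373

Calculate both shifts using Δλ = λ_C(1 - cos θ):

For θ₁ = 62°:
Δλ₁ = 2.4263 × (1 - cos(62°))
Δλ₁ = 2.4263 × 0.5305
Δλ₁ = 1.2872 pm

For θ₂ = 105°:
Δλ₂ = 2.4263 × (1 - cos(105°))
Δλ₂ = 2.4263 × 1.2588
Δλ₂ = 3.0543 pm

The 105° angle produces the larger shift.
Ratio: 3.0543/1.2872 = 2.373

(Intermediate values are shown rounded; full precision is carried through to the final answer.)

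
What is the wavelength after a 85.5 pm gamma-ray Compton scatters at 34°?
85.9148 pm

Using the Compton scattering formula:
λ' = λ + Δλ = λ + λ_C(1 - cos θ)

Given:
- Initial wavelength λ = 85.5 pm
- Scattering angle θ = 34°
- Compton wavelength λ_C ≈ 2.4263 pm

Calculate the shift:
Δλ = 2.4263 × (1 - cos(34°))
Δλ = 2.4263 × 0.1710
Δλ = 0.4148 pm

Final wavelength:
λ' = 85.5 + 0.4148 = 85.9148 pm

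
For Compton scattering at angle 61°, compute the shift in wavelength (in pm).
1.2500 pm

Using the Compton scattering formula:
Δλ = λ_C(1 - cos θ)

where λ_C = h/(m_e·c) ≈ 2.4263 pm is the Compton wavelength of an electron.

For θ = 61°:
cos(61°) = 0.4848
1 - cos(61°) = 0.5152

Δλ = 2.4263 × 0.5152
Δλ = 1.2500 pm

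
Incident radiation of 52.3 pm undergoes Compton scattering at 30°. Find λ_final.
52.6251 pm

Using the Compton scattering formula:
λ' = λ + Δλ = λ + λ_C(1 - cos θ)

Given:
- Initial wavelength λ = 52.3 pm
- Scattering angle θ = 30°
- Compton wavelength λ_C ≈ 2.4263 pm

Calculate the shift:
Δλ = 2.4263 × (1 - cos(30°))
Δλ = 2.4263 × 0.1340
Δλ = 0.3251 pm

Final wavelength:
λ' = 52.3 + 0.3251 = 52.6251 pm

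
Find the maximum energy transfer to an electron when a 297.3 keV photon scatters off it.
159.8903 keV

Maximum energy transfer occurs at θ = 180° (backscattering).

Initial photon: E₀ = 297.3 keV → λ₀ = 4.1703 pm

Maximum Compton shift (at 180°):
Δλ_max = 2λ_C = 2 × 2.4263 = 4.8526 pm

Final wavelength:
λ' = 4.1703 + 4.8526 = 9.0230 pm

Minimum photon energy (maximum energy to electron):
E'_min = hc/λ' = 137.4097 keV

Maximum electron kinetic energy:
K_max = E₀ - E'_min = 297.3000 - 137.4097 = 159.8903 keV

(Intermediate values are shown rounded; full precision is carried through to the final answer.)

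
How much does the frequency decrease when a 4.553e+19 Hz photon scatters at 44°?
4.267e+18 Hz (decrease)

Convert frequency to wavelength (c = 299792458 m/s):
λ₀ = c/f₀ = 299792458/4.553e+19 = 6.5845038e-12 m = 6.5845 pm

Calculate Compton shift:
Δλ = λ_C(1 - cos(44°)) = 0.6810 pm

Final wavelength:
λ' = λ₀ + Δλ = 6.5845 + 0.6810 = 7.2655 pm

Final frequency:
f' = c/λ' = 299792458/7.2654725e-12 = 4.1262624e+19 Hz

Frequency shift (decrease):
Δf = f₀ - f' = 4.553e+19 - 4.1262624e+19 = 4.267e+18 Hz

(Intermediate values are shown rounded; full precision is carried through to the final answer.)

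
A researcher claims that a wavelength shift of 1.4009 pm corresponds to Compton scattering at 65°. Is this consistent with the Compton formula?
Yes, consistent

Calculate the expected shift for θ = 65°:

Δλ_expected = λ_C(1 - cos(65°))
Δλ_expected = 2.4263 × (1 - cos(65°))
Δλ_expected = 2.4263 × 0.5774
Δλ_expected = 1.4009 pm

Given shift: 1.4009 pm
Expected shift: 1.4009 pm
Difference: 0.0000 pm

The values match. This is consistent with Compton scattering at the stated angle.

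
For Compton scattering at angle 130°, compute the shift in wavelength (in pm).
3.9859 pm

Using the Compton scattering formula:
Δλ = λ_C(1 - cos θ)

where λ_C = h/(m_e·c) ≈ 2.4263 pm is the Compton wavelength of an electron.

For θ = 130°:
cos(130°) = -0.6428
1 - cos(130°) = 1.6428

Δλ = 2.4263 × 1.6428
Δλ = 3.9859 pm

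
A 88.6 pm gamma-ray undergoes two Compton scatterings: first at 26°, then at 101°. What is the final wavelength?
91.7348 pm

Apply Compton shift twice:

First scattering at θ₁ = 26°:
Δλ₁ = λ_C(1 - cos(26°))
Δλ₁ = 2.4263 × 0.1012
Δλ₁ = 0.2456 pm

After first scattering:
λ₁ = 88.6 + 0.2456 = 88.8456 pm

Second scattering at θ₂ = 101°:
Δλ₂ = λ_C(1 - cos(101°))
Δλ₂ = 2.4263 × 1.1908
Δλ₂ = 2.8893 pm

Final wavelength:
λ₂ = 88.8456 + 2.8893 = 91.7348 pm

Total shift: Δλ_total = 0.2456 + 2.8893 = 3.1348 pm

(Intermediate values are shown rounded; full precision is carried through to the final answer.)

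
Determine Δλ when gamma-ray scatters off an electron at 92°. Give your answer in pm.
2.5110 pm

Using the Compton scattering formula:
Δλ = λ_C(1 - cos θ)

where λ_C = h/(m_e·c) ≈ 2.4263 pm is the Compton wavelength of an electron.

For θ = 92°:
cos(92°) = -0.0349
1 - cos(92°) = 1.0349

Δλ = 2.4263 × 1.0349
Δλ = 2.5110 pm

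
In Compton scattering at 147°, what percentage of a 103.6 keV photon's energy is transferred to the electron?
0.2715 (or 27.15%)

Calculate initial and final photon energies:

Initial: E₀ = 103.6 keV → λ₀ = 11.9676 pm
Compton shift: Δλ = 4.4612 pm
Final wavelength: λ' = 16.4288 pm
Final energy: E' = 75.4677 keV

Fractional energy loss:
(E₀ - E')/E₀ = (103.6000 - 75.4677)/103.6000
= 28.1323/103.6000
= 0.2715
= 27.15%

(Intermediate values are shown rounded; full precision is carried through to the final answer.)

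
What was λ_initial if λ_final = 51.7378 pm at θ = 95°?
49.1000 pm

From λ' = λ + Δλ, we have λ = λ' - Δλ

First calculate the Compton shift:
Δλ = λ_C(1 - cos θ)
Δλ = 2.4263 × (1 - cos(95°))
Δλ = 2.4263 × 1.0872
Δλ = 2.6378 pm

Initial wavelength:
λ = λ' - Δλ
λ = 51.7378 - 2.6378
λ = 49.1000 pm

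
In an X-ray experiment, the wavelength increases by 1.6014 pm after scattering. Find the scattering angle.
70.12°

From the Compton formula Δλ = λ_C(1 - cos θ), we can solve for θ:

cos θ = 1 - Δλ/λ_C

Given:
- Δλ = 1.6014 pm
- λ_C = h/(m_e·c) ≈ 2.42631024 pm

cos θ = 1 - 1.6014/2.42631024
cos θ = 1 - 0.660015
cos θ = 0.339985

θ = arccos(0.339985)
θ = 70.12°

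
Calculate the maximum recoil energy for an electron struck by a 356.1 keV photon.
207.3370 keV

Maximum energy transfer occurs at θ = 180° (backscattering).

Initial photon: E₀ = 356.1 keV → λ₀ = 3.4817 pm

Maximum Compton shift (at 180°):
Δλ_max = 2λ_C = 2 × 2.4263 = 4.8526 pm

Final wavelength:
λ' = 3.4817 + 4.8526 = 8.3343 pm

Minimum photon energy (maximum energy to electron):
E'_min = hc/λ' = 148.7630 keV

Maximum electron kinetic energy:
K_max = E₀ - E'_min = 356.1000 - 148.7630 = 207.3370 keV

(Intermediate values are shown rounded; full precision is carried through to the final answer.)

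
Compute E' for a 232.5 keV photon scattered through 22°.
225.0441 keV

First convert energy to wavelength:
λ = hc/E, with hc ≈ 1239.842 keV·pm (i.e. 1239.842 eV·nm)

For E = 232.5 keV = 232500 eV:
λ = 1239.842 keV·pm / 232.5 keV
λ = 5.3327 pm

Calculate the Compton shift:
Δλ = λ_C(1 - cos(22°)) = 2.4263 × 0.0728
Δλ = 0.1767 pm

Final wavelength:
λ' = 5.3327 + 0.1767 = 5.5093 pm

Final energy:
E' = hc/λ' = 1239.842 / 5.5093 = 225.0441 keV

(Intermediate values are shown rounded; full precision is carried through to the final answer.)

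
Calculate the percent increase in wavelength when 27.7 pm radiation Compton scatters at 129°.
14.2716%

Calculate the Compton shift:
Δλ = λ_C(1 - cos(129°))
Δλ = 2.4263 × (1 - cos(129°))
Δλ = 2.4263 × 1.6293
Δλ = 3.9532 pm

Percentage change:
(Δλ/λ₀) × 100 = (3.9532/27.7) × 100
= 14.2716%

(Intermediate values are shown rounded; full precision is carried through to the final answer.)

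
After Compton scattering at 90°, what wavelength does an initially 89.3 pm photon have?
91.7263 pm

Using the Compton formula: λ' = λ + λ_C(1 − cos θ)

For θ = 90°, cos θ = 0 (exact) = 0.0000, so:
1 − cos 90° = 1 − (0) = 1.0000

Δλ = λ_C × 1.0000 = 2.4263 × 1.0000 = 2.4263 pm

λ' = 89.3 + 2.4263 = 91.7263 pm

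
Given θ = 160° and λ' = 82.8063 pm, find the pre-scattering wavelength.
78.1000 pm

From λ' = λ + Δλ, we have λ = λ' - Δλ

First calculate the Compton shift:
Δλ = λ_C(1 - cos θ)
Δλ = 2.4263 × (1 - cos(160°))
Δλ = 2.4263 × 1.9397
Δλ = 4.7063 pm

Initial wavelength:
λ = λ' - Δλ
λ = 82.8063 - 4.7063
λ = 78.1000 pm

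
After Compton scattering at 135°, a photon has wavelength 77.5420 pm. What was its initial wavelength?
73.4000 pm

From λ' = λ + Δλ, we have λ = λ' - Δλ

First calculate the Compton shift:
Δλ = λ_C(1 - cos θ)
Δλ = 2.4263 × (1 - cos(135°))
Δλ = 2.4263 × 1.7071
Δλ = 4.1420 pm

Initial wavelength:
λ = λ' - Δλ
λ = 77.5420 - 4.1420
λ = 73.4000 pm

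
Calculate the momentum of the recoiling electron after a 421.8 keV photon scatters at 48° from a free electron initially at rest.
1.6956e-22 kg·m/s

The electron is initially at rest, so by conservation of momentum:
p⃗_e = p⃗₀ − p⃗'  (incident photon momentum minus scattered photon momentum)

Photon momentum magnitudes (p = h/λ = E/c):
λ₀ = hc/E₀ = 2.9394 pm → p₀ = h/λ₀ = 2.2542e-22 kg·m/s
Δλ = λ_C(1 − cos 48°) = 0.8028 pm
λ' = 3.7422 pm → p' = h/λ' = 1.7706e-22 kg·m/s

The scattered photon makes angle θ = 48° with the incident direction, so by the law of cosines:
|p⃗_e|² = p₀² + p'² − 2p₀p'cos θ
|p⃗_e|² = (2.2542e-22)² + (1.7706e-22)² − 2·2.2542e-22·1.7706e-22·cos(48°)
|p⃗_e| = 1.6956e-22 kg·m/s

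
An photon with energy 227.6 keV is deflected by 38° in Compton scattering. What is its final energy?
207.9639 keV

First convert energy to wavelength:
λ = hc/E, with hc ≈ 1239.842 keV·pm (i.e. 1239.842 eV·nm)

For E = 227.6 keV = 227600 eV:
λ = 1239.842 keV·pm / 227.6 keV
λ = 5.4475 pm

Calculate the Compton shift:
Δλ = λ_C(1 - cos(38°)) = 2.4263 × 0.2120
Δλ = 0.5144 pm

Final wavelength:
λ' = 5.4475 + 0.5144 = 5.9618 pm

Final energy:
E' = hc/λ' = 1239.842 / 5.9618 = 207.9639 keV

(Intermediate values are shown rounded; full precision is carried through to the final answer.)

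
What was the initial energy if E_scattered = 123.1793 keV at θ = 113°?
185.3000 keV

Convert final energy to wavelength (hc ≈ 1239.842 keV·pm):
λ' = hc/E' = 1239.842 / 123.1793 = 10.0653 pm

Calculate the Compton shift:
Δλ = λ_C(1 - cos(113°))
Δλ = 2.4263 × (1 - cos(113°))
Δλ = 3.3743 pm

Initial wavelength:
λ = λ' - Δλ = 10.0653 - 3.3743 = 6.6910 pm

Initial energy:
E = hc/λ = 1239.842 / 6.6910 = 185.3000 keV

(Intermediate values are shown rounded; full precision is carried through to the final answer.)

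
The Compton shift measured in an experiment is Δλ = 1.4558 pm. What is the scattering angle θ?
66.42°

From the Compton formula Δλ = λ_C(1 - cos θ), we can solve for θ:

cos θ = 1 - Δλ/λ_C

Given:
- Δλ = 1.4558 pm
- λ_C = h/(m_e·c) ≈ 2.42631024 pm

cos θ = 1 - 1.4558/2.42631024
cos θ = 1 - 0.600006
cos θ = 0.399994

θ = arccos(0.399994)
θ = 66.42°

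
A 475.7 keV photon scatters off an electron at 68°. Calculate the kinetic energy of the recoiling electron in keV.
175.0412 keV

By energy conservation: K_e = E_initial - E_final

First find the scattered photon energy:
Initial wavelength: λ = hc/E = 2.6064 pm
Compton shift: Δλ = λ_C(1 - cos(68°)) = 1.5174 pm
Final wavelength: λ' = 2.6064 + 1.5174 = 4.1238 pm
Final photon energy: E' = hc/λ' = 300.6588 keV

Electron kinetic energy:
K_e = E - E' = 475.7000 - 300.6588 = 175.0412 keV

(Intermediate values are shown rounded; full precision is carried through to the final answer.)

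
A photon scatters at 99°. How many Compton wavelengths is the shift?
1.1564 λ_C

The Compton shift formula is:
Δλ = λ_C(1 - cos θ)

Dividing both sides by λ_C:
Δλ/λ_C = 1 - cos θ

For θ = 99°:
Δλ/λ_C = 1 - cos(99°)
Δλ/λ_C = 1 - -0.1564
Δλ/λ_C = 1.1564

This means the shift is 1.1564 × λ_C = 2.8059 pm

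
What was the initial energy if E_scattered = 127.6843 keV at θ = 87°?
167.3001 keV

Convert final energy to wavelength (hc ≈ 1239.842 keV·pm):
λ' = hc/E' = 1239.842 / 127.6843 = 9.7102 pm

Calculate the Compton shift:
Δλ = λ_C(1 - cos(87°))
Δλ = 2.4263 × (1 - cos(87°))
Δλ = 2.2993 pm

Initial wavelength:
λ = λ' - Δλ = 9.7102 - 2.2993 = 7.4109 pm

Initial energy:
E = hc/λ = 1239.842 / 7.4109 = 167.3001 keV

(Intermediate values are shown rounded; full precision is carried through to the final answer.)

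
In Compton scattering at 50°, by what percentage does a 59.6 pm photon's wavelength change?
1.4542%

Calculate the Compton shift:
Δλ = λ_C(1 - cos(50°))
Δλ = 2.4263 × (1 - cos(50°))
Δλ = 2.4263 × 0.3572
Δλ = 0.8667 pm

Percentage change:
(Δλ/λ₀) × 100 = (0.8667/59.6) × 100
= 1.4542%

(Intermediate values are shown rounded; full precision is carried through to the final answer.)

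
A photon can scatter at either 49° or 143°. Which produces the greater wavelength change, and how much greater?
143° produces the larger shift by a factor of 5.229

Calculate both shifts using Δλ = λ_C(1 - cos θ):

For θ₁ = 49°:
Δλ₁ = 2.4263 × (1 - cos(49°))
Δλ₁ = 2.4263 × 0.3439
Δλ₁ = 0.8345 pm

For θ₂ = 143°:
Δλ₂ = 2.4263 × (1 - cos(143°))
Δλ₂ = 2.4263 × 1.7986
Δλ₂ = 4.3640 pm

The 143° angle produces the larger shift.
Ratio: 4.3640/0.8345 = 5.229

(Intermediate values are shown rounded; full precision is carried through to the final answer.)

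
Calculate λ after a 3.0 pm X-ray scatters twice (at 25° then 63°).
4.5521 pm

Apply Compton shift twice:

First scattering at θ₁ = 25°:
Δλ₁ = λ_C(1 - cos(25°))
Δλ₁ = 2.4263 × 0.0937
Δλ₁ = 0.2273 pm

After first scattering:
λ₁ = 3.0 + 0.2273 = 3.2273 pm

Second scattering at θ₂ = 63°:
Δλ₂ = λ_C(1 - cos(63°))
Δλ₂ = 2.4263 × 0.5460
Δλ₂ = 1.3248 pm

Final wavelength:
λ₂ = 3.2273 + 1.3248 = 4.5521 pm

Total shift: Δλ_total = 0.2273 + 1.3248 = 1.5521 pm

(Intermediate values are shown rounded; full precision is carried through to the final answer.)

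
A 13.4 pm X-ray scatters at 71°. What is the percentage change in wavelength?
12.2118%

Calculate the Compton shift:
Δλ = λ_C(1 - cos(71°))
Δλ = 2.4263 × (1 - cos(71°))
Δλ = 2.4263 × 0.6744
Δλ = 1.6364 pm

Percentage change:
(Δλ/λ₀) × 100 = (1.6364/13.4) × 100
= 12.2118%

(Intermediate values are shown rounded; full precision is carried through to the final answer.)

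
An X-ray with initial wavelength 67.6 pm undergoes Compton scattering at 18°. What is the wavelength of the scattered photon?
67.7188 pm

Using the Compton scattering formula:
λ' = λ + Δλ = λ + λ_C(1 - cos θ)

Given:
- Initial wavelength λ = 67.6 pm
- Scattering angle θ = 18°
- Compton wavelength λ_C ≈ 2.4263 pm

Calculate the shift:
Δλ = 2.4263 × (1 - cos(18°))
Δλ = 2.4263 × 0.0489
Δλ = 0.1188 pm

Final wavelength:
λ' = 67.6 + 0.1188 = 67.7188 pm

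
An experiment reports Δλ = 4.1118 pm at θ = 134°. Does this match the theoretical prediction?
Yes, consistent

Calculate the expected shift for θ = 134°:

Δλ_expected = λ_C(1 - cos(134°))
Δλ_expected = 2.4263 × (1 - cos(134°))
Δλ_expected = 2.4263 × 1.6947
Δλ_expected = 4.1118 pm

Given shift: 4.1118 pm
Expected shift: 4.1118 pm
Difference: 0.0000 pm

The values match. This is consistent with Compton scattering at the stated angle.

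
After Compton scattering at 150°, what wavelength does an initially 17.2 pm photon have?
21.7276 pm

Using the Compton formula: λ' = λ + λ_C(1 − cos θ)

For θ = 150°, cos θ = -√3/2 (exact) ≈ -0.8660, so:
1 − cos 150° = 1 − (-√3/2) ≈ 1.8660

Δλ = λ_C × 1.8660 = 2.4263 × 1.8660 = 4.5276 pm

λ' = 17.2 + 4.5276 = 21.7276 pm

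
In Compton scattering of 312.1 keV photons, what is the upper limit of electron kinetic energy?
171.6112 keV

Maximum energy transfer occurs at θ = 180° (backscattering).

Initial photon: E₀ = 312.1 keV → λ₀ = 3.9726 pm

Maximum Compton shift (at 180°):
Δλ_max = 2λ_C = 2 × 2.4263 = 4.8526 pm

Final wavelength:
λ' = 3.9726 + 4.8526 = 8.8252 pm

Minimum photon energy (maximum energy to electron):
E'_min = hc/λ' = 140.4888 keV

Maximum electron kinetic energy:
K_max = E₀ - E'_min = 312.1000 - 140.4888 = 171.6112 keV

(Intermediate values are shown rounded; full precision is carried through to the final answer.)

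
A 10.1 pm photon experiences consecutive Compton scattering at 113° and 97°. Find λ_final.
16.1963 pm

Apply Compton shift twice:

First scattering at θ₁ = 113°:
Δλ₁ = λ_C(1 - cos(113°))
Δλ₁ = 2.4263 × 1.3907
Δλ₁ = 3.3743 pm

After first scattering:
λ₁ = 10.1 + 3.3743 = 13.4743 pm

Second scattering at θ₂ = 97°:
Δλ₂ = λ_C(1 - cos(97°))
Δλ₂ = 2.4263 × 1.1219
Δλ₂ = 2.7220 pm

Final wavelength:
λ₂ = 13.4743 + 2.7220 = 16.1963 pm

Total shift: Δλ_total = 3.3743 + 2.7220 = 6.0963 pm

(Intermediate values are shown rounded; full precision is carried through to the final answer.)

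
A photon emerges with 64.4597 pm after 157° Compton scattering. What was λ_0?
59.8000 pm

From λ' = λ + Δλ, we have λ = λ' - Δλ

First calculate the Compton shift:
Δλ = λ_C(1 - cos θ)
Δλ = 2.4263 × (1 - cos(157°))
Δλ = 2.4263 × 1.9205
Δλ = 4.6597 pm

Initial wavelength:
λ = λ' - Δλ
λ = 64.4597 - 4.6597
λ = 59.8000 pm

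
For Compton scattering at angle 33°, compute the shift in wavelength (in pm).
0.3914 pm

Using the Compton scattering formula:
Δλ = λ_C(1 - cos θ)

where λ_C = h/(m_e·c) ≈ 2.4263 pm is the Compton wavelength of an electron.

For θ = 33°:
cos(33°) = 0.8387
1 - cos(33°) = 0.1613

Δλ = 2.4263 × 0.1613
Δλ = 0.3914 pm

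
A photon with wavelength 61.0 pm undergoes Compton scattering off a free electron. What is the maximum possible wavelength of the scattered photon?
65.8526 pm (at θ = 180°)

The Compton shift is Δλ = λ_C(1 − cos θ).

Since cos θ ranges from −1 to 1, the factor (1 − cos θ) ranges from 0 to 2; the maximum shift occurs at θ = 180° (backscattering):
Δλ_max = 2λ_C = 2 × 2.4263 pm = 4.8526 pm

Maximum scattered wavelength:
λ'_max = λ₀ + Δλ_max = 61.0 + 4.8526 = 65.8526 pm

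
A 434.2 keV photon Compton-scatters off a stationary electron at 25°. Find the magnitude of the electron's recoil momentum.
9.8177e-23 kg·m/s

The electron is initially at rest, so by conservation of momentum:
p⃗_e = p⃗₀ − p⃗'  (incident photon momentum minus scattered photon momentum)

Photon momentum magnitudes (p = h/λ = E/c):
λ₀ = hc/E₀ = 2.8555 pm → p₀ = h/λ₀ = 2.3205e-22 kg·m/s
Δλ = λ_C(1 − cos 25°) = 0.2273 pm
λ' = 3.0828 pm → p' = h/λ' = 2.1494e-22 kg·m/s

The scattered photon makes angle θ = 25° with the incident direction, so by the law of cosines:
|p⃗_e|² = p₀² + p'² − 2p₀p'cos θ
|p⃗_e|² = (2.3205e-22)² + (2.1494e-22)² − 2·2.3205e-22·2.1494e-22·cos(25°)
|p⃗_e| = 9.8177e-23 kg·m/s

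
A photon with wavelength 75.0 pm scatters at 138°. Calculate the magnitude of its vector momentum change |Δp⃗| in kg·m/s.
1.6057e-23 kg·m/s

Photon momentum magnitude is p = h/λ.

Initial momentum:
p₀ = h/λ = 6.6261e-34/7.5000e-11 = 8.8348e-24 kg·m/s

After scattering:
λ' = λ + Δλ = 75.0 + 4.2294 = 79.2294 pm
p' = h/λ' = 6.6261e-34/7.9229e-11 = 8.3631e-24 kg·m/s

Momentum is a vector; the scattered photon's direction makes angle θ = 138° with the incident direction. The magnitude of the vector change Δp⃗ = p⃗₀ − p⃗' is found from the law of cosines:
|Δp⃗|² = p₀² + p'² − 2p₀p'cos θ
|Δp⃗|² = (8.8348e-24)² + (8.3631e-24)² − 2·8.8348e-24·8.3631e-24·cos(138°)
|Δp⃗| = 1.6057e-23 kg·m/s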